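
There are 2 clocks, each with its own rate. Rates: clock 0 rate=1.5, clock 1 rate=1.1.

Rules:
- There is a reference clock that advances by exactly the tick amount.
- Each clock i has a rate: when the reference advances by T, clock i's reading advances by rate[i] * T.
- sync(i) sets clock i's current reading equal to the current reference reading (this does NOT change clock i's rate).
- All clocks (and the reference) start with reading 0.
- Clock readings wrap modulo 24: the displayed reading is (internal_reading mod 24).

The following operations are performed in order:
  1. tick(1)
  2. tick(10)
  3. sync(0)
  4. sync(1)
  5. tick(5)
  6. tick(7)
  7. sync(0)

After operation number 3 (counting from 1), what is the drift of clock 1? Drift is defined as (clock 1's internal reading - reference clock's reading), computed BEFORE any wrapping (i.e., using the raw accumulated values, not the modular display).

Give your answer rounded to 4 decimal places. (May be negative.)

Answer: 1.1000

Derivation:
After op 1 tick(1): ref=1.0000 raw=[1.5000 1.1000]
After op 2 tick(10): ref=11.0000 raw=[16.5000 12.1000]
After op 3 sync(0): ref=11.0000 raw=[11.0000 12.1000]
Drift of clock 1 after op 3: 12.1000 - 11.0000 = 1.1000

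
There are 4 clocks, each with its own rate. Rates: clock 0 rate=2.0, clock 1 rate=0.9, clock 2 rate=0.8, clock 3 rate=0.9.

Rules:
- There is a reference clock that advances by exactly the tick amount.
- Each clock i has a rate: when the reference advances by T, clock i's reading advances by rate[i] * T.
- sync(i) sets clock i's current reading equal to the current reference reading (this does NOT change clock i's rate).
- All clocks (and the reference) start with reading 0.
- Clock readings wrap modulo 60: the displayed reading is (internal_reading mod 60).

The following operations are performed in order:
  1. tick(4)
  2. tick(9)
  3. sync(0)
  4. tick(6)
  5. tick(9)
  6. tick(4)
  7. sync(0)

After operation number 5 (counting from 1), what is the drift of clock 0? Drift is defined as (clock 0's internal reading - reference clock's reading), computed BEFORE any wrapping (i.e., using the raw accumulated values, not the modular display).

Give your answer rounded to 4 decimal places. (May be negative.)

After op 1 tick(4): ref=4.0000 raw=[8.0000 3.6000 3.2000 3.6000]
After op 2 tick(9): ref=13.0000 raw=[26.0000 11.7000 10.4000 11.7000]
After op 3 sync(0): ref=13.0000 raw=[13.0000 11.7000 10.4000 11.7000]
After op 4 tick(6): ref=19.0000 raw=[25.0000 17.1000 15.2000 17.1000]
After op 5 tick(9): ref=28.0000 raw=[43.0000 25.2000 22.4000 25.2000]
Drift of clock 0 after op 5: 43.0000 - 28.0000 = 15.0000

Answer: 15.0000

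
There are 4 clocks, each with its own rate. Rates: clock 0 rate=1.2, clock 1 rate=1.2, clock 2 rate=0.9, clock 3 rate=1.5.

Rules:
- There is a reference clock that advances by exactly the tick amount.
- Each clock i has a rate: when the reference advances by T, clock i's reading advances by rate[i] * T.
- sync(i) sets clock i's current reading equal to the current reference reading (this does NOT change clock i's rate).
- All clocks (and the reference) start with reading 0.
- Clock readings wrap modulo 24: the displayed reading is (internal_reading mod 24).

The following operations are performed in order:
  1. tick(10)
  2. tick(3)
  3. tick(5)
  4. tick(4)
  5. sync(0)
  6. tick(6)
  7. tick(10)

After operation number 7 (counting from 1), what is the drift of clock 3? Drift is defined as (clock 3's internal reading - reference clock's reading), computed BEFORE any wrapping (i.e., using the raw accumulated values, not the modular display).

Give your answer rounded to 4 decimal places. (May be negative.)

Answer: 19.0000

Derivation:
After op 1 tick(10): ref=10.0000 raw=[12.0000 12.0000 9.0000 15.0000]
After op 2 tick(3): ref=13.0000 raw=[15.6000 15.6000 11.7000 19.5000]
After op 3 tick(5): ref=18.0000 raw=[21.6000 21.6000 16.2000 27.0000]
After op 4 tick(4): ref=22.0000 raw=[26.4000 26.4000 19.8000 33.0000]
After op 5 sync(0): ref=22.0000 raw=[22.0000 26.4000 19.8000 33.0000]
After op 6 tick(6): ref=28.0000 raw=[29.2000 33.6000 25.2000 42.0000]
After op 7 tick(10): ref=38.0000 raw=[41.2000 45.6000 34.2000 57.0000]
Drift of clock 3 after op 7: 57.0000 - 38.0000 = 19.0000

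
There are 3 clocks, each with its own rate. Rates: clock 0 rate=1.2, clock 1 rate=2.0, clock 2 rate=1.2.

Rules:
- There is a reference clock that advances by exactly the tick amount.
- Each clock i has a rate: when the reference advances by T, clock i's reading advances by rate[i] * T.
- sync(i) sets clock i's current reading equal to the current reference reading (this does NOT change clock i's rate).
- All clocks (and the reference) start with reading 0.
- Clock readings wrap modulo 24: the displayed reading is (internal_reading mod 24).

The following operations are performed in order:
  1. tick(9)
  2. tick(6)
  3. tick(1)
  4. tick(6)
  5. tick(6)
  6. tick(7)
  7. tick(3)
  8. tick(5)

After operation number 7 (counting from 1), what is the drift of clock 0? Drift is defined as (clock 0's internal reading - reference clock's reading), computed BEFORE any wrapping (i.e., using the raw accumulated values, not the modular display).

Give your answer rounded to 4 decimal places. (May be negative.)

Answer: 7.6000

Derivation:
After op 1 tick(9): ref=9.0000 raw=[10.8000 18.0000 10.8000]
After op 2 tick(6): ref=15.0000 raw=[18.0000 30.0000 18.0000]
After op 3 tick(1): ref=16.0000 raw=[19.2000 32.0000 19.2000]
After op 4 tick(6): ref=22.0000 raw=[26.4000 44.0000 26.4000]
After op 5 tick(6): ref=28.0000 raw=[33.6000 56.0000 33.6000]
After op 6 tick(7): ref=35.0000 raw=[42.0000 70.0000 42.0000]
After op 7 tick(3): ref=38.0000 raw=[45.6000 76.0000 45.6000]
Drift of clock 0 after op 7: 45.6000 - 38.0000 = 7.6000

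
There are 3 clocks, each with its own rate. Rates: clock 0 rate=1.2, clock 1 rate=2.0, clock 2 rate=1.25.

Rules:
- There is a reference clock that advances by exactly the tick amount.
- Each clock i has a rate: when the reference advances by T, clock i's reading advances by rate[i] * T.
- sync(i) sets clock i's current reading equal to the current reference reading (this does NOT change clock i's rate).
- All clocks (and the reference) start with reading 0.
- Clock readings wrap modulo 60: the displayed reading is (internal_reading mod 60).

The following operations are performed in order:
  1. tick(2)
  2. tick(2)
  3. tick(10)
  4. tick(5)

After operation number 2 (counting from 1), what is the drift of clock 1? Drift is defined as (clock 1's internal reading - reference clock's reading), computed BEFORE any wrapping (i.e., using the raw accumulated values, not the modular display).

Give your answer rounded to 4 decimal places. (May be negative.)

Answer: 4.0000

Derivation:
After op 1 tick(2): ref=2.0000 raw=[2.4000 4.0000 2.5000]
After op 2 tick(2): ref=4.0000 raw=[4.8000 8.0000 5.0000]
Drift of clock 1 after op 2: 8.0000 - 4.0000 = 4.0000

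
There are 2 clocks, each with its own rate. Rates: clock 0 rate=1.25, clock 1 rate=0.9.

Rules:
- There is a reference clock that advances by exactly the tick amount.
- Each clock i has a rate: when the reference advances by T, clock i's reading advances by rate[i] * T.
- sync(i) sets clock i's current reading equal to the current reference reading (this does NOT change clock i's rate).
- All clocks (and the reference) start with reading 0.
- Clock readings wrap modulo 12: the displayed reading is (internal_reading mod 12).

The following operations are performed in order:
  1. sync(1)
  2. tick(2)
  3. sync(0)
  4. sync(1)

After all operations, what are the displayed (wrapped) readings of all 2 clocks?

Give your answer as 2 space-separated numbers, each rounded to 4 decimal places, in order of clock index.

After op 1 sync(1): ref=0.0000 raw=[0.0000 0.0000]
After op 2 tick(2): ref=2.0000 raw=[2.5000 1.8000]
After op 3 sync(0): ref=2.0000 raw=[2.0000 1.8000]
After op 4 sync(1): ref=2.0000 raw=[2.0000 2.0000]
Wrap final raw readings (mod 12): 2.0000 mod 12 = 2.0000; 2.0000 mod 12 = 2.0000

Answer: 2.0000 2.0000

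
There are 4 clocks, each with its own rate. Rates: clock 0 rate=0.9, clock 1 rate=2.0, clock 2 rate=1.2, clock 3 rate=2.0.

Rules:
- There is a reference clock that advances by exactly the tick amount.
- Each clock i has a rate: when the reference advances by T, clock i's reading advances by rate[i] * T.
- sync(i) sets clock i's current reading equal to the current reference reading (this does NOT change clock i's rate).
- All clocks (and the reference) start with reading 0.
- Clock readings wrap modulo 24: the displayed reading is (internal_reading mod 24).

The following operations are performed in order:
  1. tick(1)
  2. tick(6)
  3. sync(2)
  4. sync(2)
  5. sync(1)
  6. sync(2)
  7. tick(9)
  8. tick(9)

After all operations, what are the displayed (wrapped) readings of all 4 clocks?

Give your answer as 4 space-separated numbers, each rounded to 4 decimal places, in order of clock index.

After op 1 tick(1): ref=1.0000 raw=[0.9000 2.0000 1.2000 2.0000]
After op 2 tick(6): ref=7.0000 raw=[6.3000 14.0000 8.4000 14.0000]
After op 3 sync(2): ref=7.0000 raw=[6.3000 14.0000 7.0000 14.0000]
After op 4 sync(2): ref=7.0000 raw=[6.3000 14.0000 7.0000 14.0000]
After op 5 sync(1): ref=7.0000 raw=[6.3000 7.0000 7.0000 14.0000]
After op 6 sync(2): ref=7.0000 raw=[6.3000 7.0000 7.0000 14.0000]
After op 7 tick(9): ref=16.0000 raw=[14.4000 25.0000 17.8000 32.0000]
After op 8 tick(9): ref=25.0000 raw=[22.5000 43.0000 28.6000 50.0000]
Wrap final raw readings (mod 24): 22.5000 mod 24 = 22.5000; 43.0000 mod 24 = 19.0000; 28.6000 mod 24 = 4.6000; 50.0000 mod 24 = 2.0000

Answer: 22.5000 19.0000 4.6000 2.0000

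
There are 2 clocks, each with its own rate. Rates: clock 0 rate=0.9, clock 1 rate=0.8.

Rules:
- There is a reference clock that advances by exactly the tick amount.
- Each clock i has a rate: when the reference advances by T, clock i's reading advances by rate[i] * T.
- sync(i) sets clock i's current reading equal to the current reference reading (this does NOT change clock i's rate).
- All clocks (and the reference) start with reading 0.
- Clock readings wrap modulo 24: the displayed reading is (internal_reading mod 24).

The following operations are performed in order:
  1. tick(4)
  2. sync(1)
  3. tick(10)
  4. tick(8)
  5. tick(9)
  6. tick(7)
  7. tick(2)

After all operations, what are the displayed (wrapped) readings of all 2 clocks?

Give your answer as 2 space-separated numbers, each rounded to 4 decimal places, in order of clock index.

After op 1 tick(4): ref=4.0000 raw=[3.6000 3.2000]
After op 2 sync(1): ref=4.0000 raw=[3.6000 4.0000]
After op 3 tick(10): ref=14.0000 raw=[12.6000 12.0000]
After op 4 tick(8): ref=22.0000 raw=[19.8000 18.4000]
After op 5 tick(9): ref=31.0000 raw=[27.9000 25.6000]
After op 6 tick(7): ref=38.0000 raw=[34.2000 31.2000]
After op 7 tick(2): ref=40.0000 raw=[36.0000 32.8000]
Wrap final raw readings (mod 24): 36.0000 mod 24 = 12.0000; 32.8000 mod 24 = 8.8000

Answer: 12.0000 8.8000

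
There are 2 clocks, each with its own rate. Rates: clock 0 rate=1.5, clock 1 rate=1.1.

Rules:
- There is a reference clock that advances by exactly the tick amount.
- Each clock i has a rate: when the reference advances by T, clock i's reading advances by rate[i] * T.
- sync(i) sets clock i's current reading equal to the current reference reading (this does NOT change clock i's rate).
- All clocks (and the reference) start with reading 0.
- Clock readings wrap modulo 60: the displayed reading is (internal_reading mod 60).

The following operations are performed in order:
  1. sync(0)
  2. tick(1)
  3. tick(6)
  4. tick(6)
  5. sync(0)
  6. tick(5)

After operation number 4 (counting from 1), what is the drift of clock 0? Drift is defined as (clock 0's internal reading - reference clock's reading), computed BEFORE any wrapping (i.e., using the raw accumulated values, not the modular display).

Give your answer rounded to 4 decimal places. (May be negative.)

Answer: 6.5000

Derivation:
After op 1 sync(0): ref=0.0000 raw=[0.0000 0.0000]
After op 2 tick(1): ref=1.0000 raw=[1.5000 1.1000]
After op 3 tick(6): ref=7.0000 raw=[10.5000 7.7000]
After op 4 tick(6): ref=13.0000 raw=[19.5000 14.3000]
Drift of clock 0 after op 4: 19.5000 - 13.0000 = 6.5000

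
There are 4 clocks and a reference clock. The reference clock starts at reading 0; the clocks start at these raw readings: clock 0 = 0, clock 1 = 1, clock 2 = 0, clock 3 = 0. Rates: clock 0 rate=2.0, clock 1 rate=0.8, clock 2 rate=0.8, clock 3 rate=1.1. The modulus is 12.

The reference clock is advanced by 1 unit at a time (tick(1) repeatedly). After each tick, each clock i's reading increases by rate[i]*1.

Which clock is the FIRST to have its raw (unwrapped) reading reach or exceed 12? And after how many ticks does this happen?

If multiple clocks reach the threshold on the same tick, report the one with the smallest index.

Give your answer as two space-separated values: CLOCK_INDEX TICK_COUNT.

clock 0: start=0, rate=2.0, needs 12-0 = 12; ticks = ceil(12/2.0) = ceil(6.0000) = 6; reading at tick 6 = 0 + 2.0*6 = 12.0000
clock 1: start=1, rate=0.8, needs 12-1 = 11; ticks = ceil(11/0.8) = ceil(13.7500) = 14; reading at tick 14 = 1 + 0.8*14 = 12.2000
clock 2: start=0, rate=0.8, needs 12-0 = 12; ticks = ceil(12/0.8) = ceil(15.0000) = 15; reading at tick 15 = 0 + 0.8*15 = 12.0000
clock 3: start=0, rate=1.1, needs 12-0 = 12; ticks = ceil(12/1.1) = ceil(10.9091) = 11; reading at tick 11 = 0 + 1.1*11 = 12.1000
Minimum tick count = 6; winners = [0]; smallest index = 0

Answer: 0 6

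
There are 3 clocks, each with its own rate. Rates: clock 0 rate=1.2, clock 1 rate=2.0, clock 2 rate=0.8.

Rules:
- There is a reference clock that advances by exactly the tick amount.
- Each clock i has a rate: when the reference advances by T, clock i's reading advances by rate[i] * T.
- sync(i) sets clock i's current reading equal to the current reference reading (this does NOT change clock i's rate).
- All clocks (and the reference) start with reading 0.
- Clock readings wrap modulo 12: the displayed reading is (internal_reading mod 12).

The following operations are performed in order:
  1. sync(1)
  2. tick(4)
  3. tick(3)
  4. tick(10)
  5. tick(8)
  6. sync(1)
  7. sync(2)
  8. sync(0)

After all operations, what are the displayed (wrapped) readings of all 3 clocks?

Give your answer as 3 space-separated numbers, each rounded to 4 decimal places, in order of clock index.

Answer: 1.0000 1.0000 1.0000

Derivation:
After op 1 sync(1): ref=0.0000 raw=[0.0000 0.0000 0.0000]
After op 2 tick(4): ref=4.0000 raw=[4.8000 8.0000 3.2000]
After op 3 tick(3): ref=7.0000 raw=[8.4000 14.0000 5.6000]
After op 4 tick(10): ref=17.0000 raw=[20.4000 34.0000 13.6000]
After op 5 tick(8): ref=25.0000 raw=[30.0000 50.0000 20.0000]
After op 6 sync(1): ref=25.0000 raw=[30.0000 25.0000 20.0000]
After op 7 sync(2): ref=25.0000 raw=[30.0000 25.0000 25.0000]
After op 8 sync(0): ref=25.0000 raw=[25.0000 25.0000 25.0000]
Wrap final raw readings (mod 12): 25.0000 mod 12 = 1.0000; 25.0000 mod 12 = 1.0000; 25.0000 mod 12 = 1.0000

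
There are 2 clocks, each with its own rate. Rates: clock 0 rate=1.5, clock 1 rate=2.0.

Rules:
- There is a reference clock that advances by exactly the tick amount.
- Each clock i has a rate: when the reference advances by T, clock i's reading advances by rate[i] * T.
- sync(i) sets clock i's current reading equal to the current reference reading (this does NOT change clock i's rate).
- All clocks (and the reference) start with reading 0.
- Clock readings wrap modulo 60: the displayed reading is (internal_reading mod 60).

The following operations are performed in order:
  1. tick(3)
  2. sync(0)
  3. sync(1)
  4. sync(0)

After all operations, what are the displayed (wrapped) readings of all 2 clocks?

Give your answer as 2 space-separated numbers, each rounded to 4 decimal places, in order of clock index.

Answer: 3.0000 3.0000

Derivation:
After op 1 tick(3): ref=3.0000 raw=[4.5000 6.0000]
After op 2 sync(0): ref=3.0000 raw=[3.0000 6.0000]
After op 3 sync(1): ref=3.0000 raw=[3.0000 3.0000]
After op 4 sync(0): ref=3.0000 raw=[3.0000 3.0000]
Wrap final raw readings (mod 60): 3.0000 mod 60 = 3.0000; 3.0000 mod 60 = 3.0000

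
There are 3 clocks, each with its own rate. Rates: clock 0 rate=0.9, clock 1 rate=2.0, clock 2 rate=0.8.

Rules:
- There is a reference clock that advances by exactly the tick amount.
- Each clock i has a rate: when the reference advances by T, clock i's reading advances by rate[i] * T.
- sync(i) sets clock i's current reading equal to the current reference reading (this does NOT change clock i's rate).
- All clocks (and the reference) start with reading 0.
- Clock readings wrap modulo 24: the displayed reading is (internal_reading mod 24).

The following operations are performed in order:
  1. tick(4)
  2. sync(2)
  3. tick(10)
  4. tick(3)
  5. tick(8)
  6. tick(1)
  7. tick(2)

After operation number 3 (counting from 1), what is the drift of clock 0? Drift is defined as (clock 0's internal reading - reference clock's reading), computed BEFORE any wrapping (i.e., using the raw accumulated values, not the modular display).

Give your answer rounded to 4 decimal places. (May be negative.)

Answer: -1.4000

Derivation:
After op 1 tick(4): ref=4.0000 raw=[3.6000 8.0000 3.2000]
After op 2 sync(2): ref=4.0000 raw=[3.6000 8.0000 4.0000]
After op 3 tick(10): ref=14.0000 raw=[12.6000 28.0000 12.0000]
Drift of clock 0 after op 3: 12.6000 - 14.0000 = -1.4000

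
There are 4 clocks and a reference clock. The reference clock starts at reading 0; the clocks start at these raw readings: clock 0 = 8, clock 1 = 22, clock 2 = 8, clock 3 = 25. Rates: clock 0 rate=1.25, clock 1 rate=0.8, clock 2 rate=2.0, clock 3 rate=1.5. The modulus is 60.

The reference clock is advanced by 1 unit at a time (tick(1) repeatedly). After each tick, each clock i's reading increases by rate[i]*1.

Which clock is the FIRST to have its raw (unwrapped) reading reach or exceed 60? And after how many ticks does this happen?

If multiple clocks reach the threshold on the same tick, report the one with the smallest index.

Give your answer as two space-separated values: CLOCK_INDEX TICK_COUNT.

Answer: 3 24

Derivation:
clock 0: start=8, rate=1.25, needs 60-8 = 52; ticks = ceil(52/1.25) = ceil(41.6000) = 42; reading at tick 42 = 8 + 1.25*42 = 60.5000
clock 1: start=22, rate=0.8, needs 60-22 = 38; ticks = ceil(38/0.8) = ceil(47.5000) = 48; reading at tick 48 = 22 + 0.8*48 = 60.4000
clock 2: start=8, rate=2.0, needs 60-8 = 52; ticks = ceil(52/2.0) = ceil(26.0000) = 26; reading at tick 26 = 8 + 2.0*26 = 60.0000
clock 3: start=25, rate=1.5, needs 60-25 = 35; ticks = ceil(35/1.5) = ceil(23.3333) = 24; reading at tick 24 = 25 + 1.5*24 = 61.0000
Minimum tick count = 24; winners = [3]; smallest index = 3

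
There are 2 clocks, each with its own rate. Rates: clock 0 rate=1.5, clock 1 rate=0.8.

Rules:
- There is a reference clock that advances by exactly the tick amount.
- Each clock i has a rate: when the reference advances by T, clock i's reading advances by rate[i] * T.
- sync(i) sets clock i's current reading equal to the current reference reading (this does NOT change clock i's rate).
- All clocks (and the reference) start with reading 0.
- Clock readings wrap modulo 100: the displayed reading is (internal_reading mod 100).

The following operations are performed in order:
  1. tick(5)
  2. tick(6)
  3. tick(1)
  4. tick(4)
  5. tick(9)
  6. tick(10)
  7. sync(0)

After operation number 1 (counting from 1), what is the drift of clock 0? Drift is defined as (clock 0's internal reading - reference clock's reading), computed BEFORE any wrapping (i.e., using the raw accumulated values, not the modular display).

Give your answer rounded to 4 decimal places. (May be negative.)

After op 1 tick(5): ref=5.0000 raw=[7.5000 4.0000]
Drift of clock 0 after op 1: 7.5000 - 5.0000 = 2.5000

Answer: 2.5000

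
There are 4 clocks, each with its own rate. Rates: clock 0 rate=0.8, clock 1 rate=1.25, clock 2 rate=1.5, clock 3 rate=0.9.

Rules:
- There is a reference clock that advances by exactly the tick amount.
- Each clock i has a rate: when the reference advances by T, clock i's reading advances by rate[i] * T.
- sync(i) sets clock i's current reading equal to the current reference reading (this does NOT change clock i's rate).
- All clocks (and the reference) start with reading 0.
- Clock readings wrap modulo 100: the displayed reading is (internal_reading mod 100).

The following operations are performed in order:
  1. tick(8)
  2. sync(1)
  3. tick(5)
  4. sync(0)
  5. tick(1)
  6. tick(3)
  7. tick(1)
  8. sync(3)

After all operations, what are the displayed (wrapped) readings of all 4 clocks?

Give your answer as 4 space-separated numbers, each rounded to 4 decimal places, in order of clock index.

Answer: 17.0000 20.5000 27.0000 18.0000

Derivation:
After op 1 tick(8): ref=8.0000 raw=[6.4000 10.0000 12.0000 7.2000]
After op 2 sync(1): ref=8.0000 raw=[6.4000 8.0000 12.0000 7.2000]
After op 3 tick(5): ref=13.0000 raw=[10.4000 14.2500 19.5000 11.7000]
After op 4 sync(0): ref=13.0000 raw=[13.0000 14.2500 19.5000 11.7000]
After op 5 tick(1): ref=14.0000 raw=[13.8000 15.5000 21.0000 12.6000]
After op 6 tick(3): ref=17.0000 raw=[16.2000 19.2500 25.5000 15.3000]
After op 7 tick(1): ref=18.0000 raw=[17.0000 20.5000 27.0000 16.2000]
After op 8 sync(3): ref=18.0000 raw=[17.0000 20.5000 27.0000 18.0000]
Wrap final raw readings (mod 100): 17.0000 mod 100 = 17.0000; 20.5000 mod 100 = 20.5000; 27.0000 mod 100 = 27.0000; 18.0000 mod 100 = 18.0000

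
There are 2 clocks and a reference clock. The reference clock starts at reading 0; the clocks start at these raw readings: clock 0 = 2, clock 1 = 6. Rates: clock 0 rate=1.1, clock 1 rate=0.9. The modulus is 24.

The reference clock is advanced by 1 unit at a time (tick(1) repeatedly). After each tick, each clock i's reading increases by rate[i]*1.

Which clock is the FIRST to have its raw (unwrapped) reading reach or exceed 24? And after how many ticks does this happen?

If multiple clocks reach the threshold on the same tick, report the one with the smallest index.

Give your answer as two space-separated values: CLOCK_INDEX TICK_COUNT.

clock 0: start=2, rate=1.1, needs 24-2 = 22; ticks = ceil(22/1.1) = ceil(20.0000) = 20; reading at tick 20 = 2 + 1.1*20 = 24.0000
clock 1: start=6, rate=0.9, needs 24-6 = 18; ticks = ceil(18/0.9) = ceil(20.0000) = 20; reading at tick 20 = 6 + 0.9*20 = 24.0000
Minimum tick count = 20; winners = [0, 1]; smallest index = 0

Answer: 0 20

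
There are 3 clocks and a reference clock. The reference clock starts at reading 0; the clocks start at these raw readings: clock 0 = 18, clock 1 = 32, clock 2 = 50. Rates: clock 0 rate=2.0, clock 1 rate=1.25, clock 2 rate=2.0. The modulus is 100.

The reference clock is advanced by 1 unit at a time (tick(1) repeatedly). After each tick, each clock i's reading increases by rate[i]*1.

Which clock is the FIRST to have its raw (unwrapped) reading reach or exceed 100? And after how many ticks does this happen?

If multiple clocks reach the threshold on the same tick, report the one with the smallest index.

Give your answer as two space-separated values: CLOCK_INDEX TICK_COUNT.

clock 0: start=18, rate=2.0, needs 100-18 = 82; ticks = ceil(82/2.0) = ceil(41.0000) = 41; reading at tick 41 = 18 + 2.0*41 = 100.0000
clock 1: start=32, rate=1.25, needs 100-32 = 68; ticks = ceil(68/1.25) = ceil(54.4000) = 55; reading at tick 55 = 32 + 1.25*55 = 100.7500
clock 2: start=50, rate=2.0, needs 100-50 = 50; ticks = ceil(50/2.0) = ceil(25.0000) = 25; reading at tick 25 = 50 + 2.0*25 = 100.0000
Minimum tick count = 25; winners = [2]; smallest index = 2

Answer: 2 25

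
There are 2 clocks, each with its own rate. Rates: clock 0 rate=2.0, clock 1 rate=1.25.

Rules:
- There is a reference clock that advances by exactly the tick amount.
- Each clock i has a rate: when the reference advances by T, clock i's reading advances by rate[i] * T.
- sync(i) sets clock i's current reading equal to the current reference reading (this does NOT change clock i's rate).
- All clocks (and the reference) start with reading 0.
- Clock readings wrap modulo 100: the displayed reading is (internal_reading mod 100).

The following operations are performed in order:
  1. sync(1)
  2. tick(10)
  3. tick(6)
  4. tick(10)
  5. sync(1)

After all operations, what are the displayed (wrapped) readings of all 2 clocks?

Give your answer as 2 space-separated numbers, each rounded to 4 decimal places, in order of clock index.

Answer: 52.0000 26.0000

Derivation:
After op 1 sync(1): ref=0.0000 raw=[0.0000 0.0000]
After op 2 tick(10): ref=10.0000 raw=[20.0000 12.5000]
After op 3 tick(6): ref=16.0000 raw=[32.0000 20.0000]
After op 4 tick(10): ref=26.0000 raw=[52.0000 32.5000]
After op 5 sync(1): ref=26.0000 raw=[52.0000 26.0000]
Wrap final raw readings (mod 100): 52.0000 mod 100 = 52.0000; 26.0000 mod 100 = 26.0000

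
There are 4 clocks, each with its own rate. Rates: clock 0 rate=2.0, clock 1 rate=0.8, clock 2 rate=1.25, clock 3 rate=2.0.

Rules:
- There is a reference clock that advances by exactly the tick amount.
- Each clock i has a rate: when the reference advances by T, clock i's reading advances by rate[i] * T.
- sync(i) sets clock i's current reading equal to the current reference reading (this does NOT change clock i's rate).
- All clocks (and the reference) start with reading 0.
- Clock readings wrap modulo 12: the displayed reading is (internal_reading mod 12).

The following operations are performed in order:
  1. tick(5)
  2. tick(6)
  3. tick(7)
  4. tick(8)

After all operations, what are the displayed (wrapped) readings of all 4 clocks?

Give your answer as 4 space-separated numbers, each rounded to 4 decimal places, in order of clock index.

After op 1 tick(5): ref=5.0000 raw=[10.0000 4.0000 6.2500 10.0000]
After op 2 tick(6): ref=11.0000 raw=[22.0000 8.8000 13.7500 22.0000]
After op 3 tick(7): ref=18.0000 raw=[36.0000 14.4000 22.5000 36.0000]
After op 4 tick(8): ref=26.0000 raw=[52.0000 20.8000 32.5000 52.0000]
Wrap final raw readings (mod 12): 52.0000 mod 12 = 4.0000; 20.8000 mod 12 = 8.8000; 32.5000 mod 12 = 8.5000; 52.0000 mod 12 = 4.0000

Answer: 4.0000 8.8000 8.5000 4.0000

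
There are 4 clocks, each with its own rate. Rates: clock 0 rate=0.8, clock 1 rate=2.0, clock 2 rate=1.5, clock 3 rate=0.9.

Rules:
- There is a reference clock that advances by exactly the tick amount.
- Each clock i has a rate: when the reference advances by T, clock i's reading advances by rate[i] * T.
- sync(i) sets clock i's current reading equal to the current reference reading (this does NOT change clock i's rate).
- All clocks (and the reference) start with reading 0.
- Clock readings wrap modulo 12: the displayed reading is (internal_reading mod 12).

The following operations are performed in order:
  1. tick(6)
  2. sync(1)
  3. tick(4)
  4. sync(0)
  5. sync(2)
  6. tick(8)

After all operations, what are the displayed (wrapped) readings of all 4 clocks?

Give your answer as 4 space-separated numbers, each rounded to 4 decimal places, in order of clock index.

Answer: 4.4000 6.0000 10.0000 4.2000

Derivation:
After op 1 tick(6): ref=6.0000 raw=[4.8000 12.0000 9.0000 5.4000]
After op 2 sync(1): ref=6.0000 raw=[4.8000 6.0000 9.0000 5.4000]
After op 3 tick(4): ref=10.0000 raw=[8.0000 14.0000 15.0000 9.0000]
After op 4 sync(0): ref=10.0000 raw=[10.0000 14.0000 15.0000 9.0000]
After op 5 sync(2): ref=10.0000 raw=[10.0000 14.0000 10.0000 9.0000]
After op 6 tick(8): ref=18.0000 raw=[16.4000 30.0000 22.0000 16.2000]
Wrap final raw readings (mod 12): 16.4000 mod 12 = 4.4000; 30.0000 mod 12 = 6.0000; 22.0000 mod 12 = 10.0000; 16.2000 mod 12 = 4.2000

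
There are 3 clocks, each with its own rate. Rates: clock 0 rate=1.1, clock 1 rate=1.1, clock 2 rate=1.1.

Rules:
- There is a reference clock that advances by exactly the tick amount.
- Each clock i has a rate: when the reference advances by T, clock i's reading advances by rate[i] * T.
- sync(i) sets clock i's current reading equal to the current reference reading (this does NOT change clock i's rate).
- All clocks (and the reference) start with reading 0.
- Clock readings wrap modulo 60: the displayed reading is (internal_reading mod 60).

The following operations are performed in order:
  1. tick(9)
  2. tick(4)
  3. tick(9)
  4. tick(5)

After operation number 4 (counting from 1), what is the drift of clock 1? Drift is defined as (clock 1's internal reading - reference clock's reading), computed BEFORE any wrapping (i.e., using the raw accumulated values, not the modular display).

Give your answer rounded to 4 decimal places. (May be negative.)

Answer: 2.7000

Derivation:
After op 1 tick(9): ref=9.0000 raw=[9.9000 9.9000 9.9000]
After op 2 tick(4): ref=13.0000 raw=[14.3000 14.3000 14.3000]
After op 3 tick(9): ref=22.0000 raw=[24.2000 24.2000 24.2000]
After op 4 tick(5): ref=27.0000 raw=[29.7000 29.7000 29.7000]
Drift of clock 1 after op 4: 29.7000 - 27.0000 = 2.7000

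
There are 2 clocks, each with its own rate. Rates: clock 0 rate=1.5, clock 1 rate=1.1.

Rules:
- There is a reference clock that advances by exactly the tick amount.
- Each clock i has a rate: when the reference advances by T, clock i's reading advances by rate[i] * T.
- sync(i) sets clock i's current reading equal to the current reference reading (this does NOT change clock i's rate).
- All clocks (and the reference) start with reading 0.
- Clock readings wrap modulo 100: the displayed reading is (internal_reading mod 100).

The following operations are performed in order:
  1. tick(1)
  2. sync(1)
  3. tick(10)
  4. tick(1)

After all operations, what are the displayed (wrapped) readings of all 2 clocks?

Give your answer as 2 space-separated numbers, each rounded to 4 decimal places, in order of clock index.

After op 1 tick(1): ref=1.0000 raw=[1.5000 1.1000]
After op 2 sync(1): ref=1.0000 raw=[1.5000 1.0000]
After op 3 tick(10): ref=11.0000 raw=[16.5000 12.0000]
After op 4 tick(1): ref=12.0000 raw=[18.0000 13.1000]
Wrap final raw readings (mod 100): 18.0000 mod 100 = 18.0000; 13.1000 mod 100 = 13.1000

Answer: 18.0000 13.1000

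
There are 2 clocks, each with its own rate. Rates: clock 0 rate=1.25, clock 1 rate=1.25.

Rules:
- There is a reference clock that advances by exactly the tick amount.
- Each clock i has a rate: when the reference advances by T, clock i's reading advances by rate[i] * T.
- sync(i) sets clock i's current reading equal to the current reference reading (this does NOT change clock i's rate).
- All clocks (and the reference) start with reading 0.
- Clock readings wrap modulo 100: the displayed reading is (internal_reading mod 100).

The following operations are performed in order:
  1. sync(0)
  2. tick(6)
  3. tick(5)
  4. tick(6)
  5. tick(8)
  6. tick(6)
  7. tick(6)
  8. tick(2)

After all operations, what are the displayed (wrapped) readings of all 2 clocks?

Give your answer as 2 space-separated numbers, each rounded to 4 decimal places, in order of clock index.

After op 1 sync(0): ref=0.0000 raw=[0.0000 0.0000]
After op 2 tick(6): ref=6.0000 raw=[7.5000 7.5000]
After op 3 tick(5): ref=11.0000 raw=[13.7500 13.7500]
After op 4 tick(6): ref=17.0000 raw=[21.2500 21.2500]
After op 5 tick(8): ref=25.0000 raw=[31.2500 31.2500]
After op 6 tick(6): ref=31.0000 raw=[38.7500 38.7500]
After op 7 tick(6): ref=37.0000 raw=[46.2500 46.2500]
After op 8 tick(2): ref=39.0000 raw=[48.7500 48.7500]
Wrap final raw readings (mod 100): 48.7500 mod 100 = 48.7500; 48.7500 mod 100 = 48.7500

Answer: 48.7500 48.7500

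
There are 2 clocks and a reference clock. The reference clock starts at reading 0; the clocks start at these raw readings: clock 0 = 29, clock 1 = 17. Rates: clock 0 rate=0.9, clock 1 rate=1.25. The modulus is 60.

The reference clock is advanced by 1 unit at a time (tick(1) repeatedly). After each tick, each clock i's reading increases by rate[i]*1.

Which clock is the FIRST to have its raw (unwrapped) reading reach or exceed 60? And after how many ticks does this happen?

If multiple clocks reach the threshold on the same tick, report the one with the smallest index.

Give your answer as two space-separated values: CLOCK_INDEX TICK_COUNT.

clock 0: start=29, rate=0.9, needs 60-29 = 31; ticks = ceil(31/0.9) = ceil(34.4444) = 35; reading at tick 35 = 29 + 0.9*35 = 60.5000
clock 1: start=17, rate=1.25, needs 60-17 = 43; ticks = ceil(43/1.25) = ceil(34.4000) = 35; reading at tick 35 = 17 + 1.25*35 = 60.7500
Minimum tick count = 35; winners = [0, 1]; smallest index = 0

Answer: 0 35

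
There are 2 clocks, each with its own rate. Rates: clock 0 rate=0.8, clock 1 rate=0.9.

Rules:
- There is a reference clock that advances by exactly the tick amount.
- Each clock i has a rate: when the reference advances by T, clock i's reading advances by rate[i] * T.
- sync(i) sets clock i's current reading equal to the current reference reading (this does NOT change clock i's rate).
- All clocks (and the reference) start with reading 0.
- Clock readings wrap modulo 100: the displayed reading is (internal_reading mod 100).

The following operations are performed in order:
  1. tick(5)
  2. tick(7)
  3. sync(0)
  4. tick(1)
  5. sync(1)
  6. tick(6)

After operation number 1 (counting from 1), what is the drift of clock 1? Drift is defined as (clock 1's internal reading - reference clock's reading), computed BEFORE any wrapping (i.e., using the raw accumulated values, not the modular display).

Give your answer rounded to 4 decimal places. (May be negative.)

Answer: -0.5000

Derivation:
After op 1 tick(5): ref=5.0000 raw=[4.0000 4.5000]
Drift of clock 1 after op 1: 4.5000 - 5.0000 = -0.5000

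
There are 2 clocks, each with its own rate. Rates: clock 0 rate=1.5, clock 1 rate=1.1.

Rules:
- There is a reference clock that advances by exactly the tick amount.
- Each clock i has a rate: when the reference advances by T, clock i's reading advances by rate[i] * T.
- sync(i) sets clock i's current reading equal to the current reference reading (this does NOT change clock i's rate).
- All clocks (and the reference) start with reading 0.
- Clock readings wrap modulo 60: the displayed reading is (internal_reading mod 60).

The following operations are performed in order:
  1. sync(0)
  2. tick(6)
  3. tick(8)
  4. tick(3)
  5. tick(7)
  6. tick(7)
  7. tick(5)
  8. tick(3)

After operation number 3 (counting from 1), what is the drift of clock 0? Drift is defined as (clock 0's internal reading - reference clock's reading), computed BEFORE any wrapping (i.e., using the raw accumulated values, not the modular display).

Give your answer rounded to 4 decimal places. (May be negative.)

Answer: 7.0000

Derivation:
After op 1 sync(0): ref=0.0000 raw=[0.0000 0.0000]
After op 2 tick(6): ref=6.0000 raw=[9.0000 6.6000]
After op 3 tick(8): ref=14.0000 raw=[21.0000 15.4000]
Drift of clock 0 after op 3: 21.0000 - 14.0000 = 7.0000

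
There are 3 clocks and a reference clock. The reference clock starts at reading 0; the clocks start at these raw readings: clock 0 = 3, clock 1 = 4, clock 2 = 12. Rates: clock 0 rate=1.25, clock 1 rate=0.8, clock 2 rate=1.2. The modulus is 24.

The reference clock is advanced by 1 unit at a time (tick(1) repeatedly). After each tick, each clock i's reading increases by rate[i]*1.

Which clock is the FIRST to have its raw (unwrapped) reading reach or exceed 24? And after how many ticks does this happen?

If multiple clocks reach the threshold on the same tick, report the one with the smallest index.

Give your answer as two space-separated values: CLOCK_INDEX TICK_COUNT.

Answer: 2 10

Derivation:
clock 0: start=3, rate=1.25, needs 24-3 = 21; ticks = ceil(21/1.25) = ceil(16.8000) = 17; reading at tick 17 = 3 + 1.25*17 = 24.2500
clock 1: start=4, rate=0.8, needs 24-4 = 20; ticks = ceil(20/0.8) = ceil(25.0000) = 25; reading at tick 25 = 4 + 0.8*25 = 24.0000
clock 2: start=12, rate=1.2, needs 24-12 = 12; ticks = ceil(12/1.2) = ceil(10.0000) = 10; reading at tick 10 = 12 + 1.2*10 = 24.0000
Minimum tick count = 10; winners = [2]; smallest index = 2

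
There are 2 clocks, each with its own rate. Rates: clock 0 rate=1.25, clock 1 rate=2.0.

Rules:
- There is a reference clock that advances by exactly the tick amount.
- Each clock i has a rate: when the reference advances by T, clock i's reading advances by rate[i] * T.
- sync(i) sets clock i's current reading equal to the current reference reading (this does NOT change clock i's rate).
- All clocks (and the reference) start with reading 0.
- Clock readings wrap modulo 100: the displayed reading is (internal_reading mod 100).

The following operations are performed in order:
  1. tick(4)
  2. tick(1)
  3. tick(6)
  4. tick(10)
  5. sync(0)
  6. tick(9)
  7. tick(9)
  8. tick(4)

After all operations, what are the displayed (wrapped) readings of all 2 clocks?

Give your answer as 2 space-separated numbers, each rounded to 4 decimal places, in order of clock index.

Answer: 48.5000 86.0000

Derivation:
After op 1 tick(4): ref=4.0000 raw=[5.0000 8.0000]
After op 2 tick(1): ref=5.0000 raw=[6.2500 10.0000]
After op 3 tick(6): ref=11.0000 raw=[13.7500 22.0000]
After op 4 tick(10): ref=21.0000 raw=[26.2500 42.0000]
After op 5 sync(0): ref=21.0000 raw=[21.0000 42.0000]
After op 6 tick(9): ref=30.0000 raw=[32.2500 60.0000]
After op 7 tick(9): ref=39.0000 raw=[43.5000 78.0000]
After op 8 tick(4): ref=43.0000 raw=[48.5000 86.0000]
Wrap final raw readings (mod 100): 48.5000 mod 100 = 48.5000; 86.0000 mod 100 = 86.0000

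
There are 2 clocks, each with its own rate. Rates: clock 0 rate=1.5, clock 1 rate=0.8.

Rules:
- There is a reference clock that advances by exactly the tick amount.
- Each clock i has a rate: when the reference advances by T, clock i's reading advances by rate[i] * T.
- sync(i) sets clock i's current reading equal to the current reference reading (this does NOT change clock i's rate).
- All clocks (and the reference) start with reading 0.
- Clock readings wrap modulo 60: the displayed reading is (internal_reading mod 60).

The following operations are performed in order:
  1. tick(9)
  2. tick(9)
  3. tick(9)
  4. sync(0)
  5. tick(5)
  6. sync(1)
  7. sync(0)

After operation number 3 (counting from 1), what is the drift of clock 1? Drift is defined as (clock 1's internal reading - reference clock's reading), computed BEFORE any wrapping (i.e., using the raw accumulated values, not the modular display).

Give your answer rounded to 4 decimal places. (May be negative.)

After op 1 tick(9): ref=9.0000 raw=[13.5000 7.2000]
After op 2 tick(9): ref=18.0000 raw=[27.0000 14.4000]
After op 3 tick(9): ref=27.0000 raw=[40.5000 21.6000]
Drift of clock 1 after op 3: 21.6000 - 27.0000 = -5.4000

Answer: -5.4000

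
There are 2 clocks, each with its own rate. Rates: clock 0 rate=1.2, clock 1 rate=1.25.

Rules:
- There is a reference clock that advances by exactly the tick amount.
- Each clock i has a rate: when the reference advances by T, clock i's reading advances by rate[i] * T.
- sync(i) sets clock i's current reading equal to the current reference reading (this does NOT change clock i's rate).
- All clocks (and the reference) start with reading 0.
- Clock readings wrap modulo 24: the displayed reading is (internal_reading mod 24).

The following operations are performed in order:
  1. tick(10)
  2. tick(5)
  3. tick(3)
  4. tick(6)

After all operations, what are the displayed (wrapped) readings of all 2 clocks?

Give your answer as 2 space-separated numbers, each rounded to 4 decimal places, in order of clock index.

Answer: 4.8000 6.0000

Derivation:
After op 1 tick(10): ref=10.0000 raw=[12.0000 12.5000]
After op 2 tick(5): ref=15.0000 raw=[18.0000 18.7500]
After op 3 tick(3): ref=18.0000 raw=[21.6000 22.5000]
After op 4 tick(6): ref=24.0000 raw=[28.8000 30.0000]
Wrap final raw readings (mod 24): 28.8000 mod 24 = 4.8000; 30.0000 mod 24 = 6.0000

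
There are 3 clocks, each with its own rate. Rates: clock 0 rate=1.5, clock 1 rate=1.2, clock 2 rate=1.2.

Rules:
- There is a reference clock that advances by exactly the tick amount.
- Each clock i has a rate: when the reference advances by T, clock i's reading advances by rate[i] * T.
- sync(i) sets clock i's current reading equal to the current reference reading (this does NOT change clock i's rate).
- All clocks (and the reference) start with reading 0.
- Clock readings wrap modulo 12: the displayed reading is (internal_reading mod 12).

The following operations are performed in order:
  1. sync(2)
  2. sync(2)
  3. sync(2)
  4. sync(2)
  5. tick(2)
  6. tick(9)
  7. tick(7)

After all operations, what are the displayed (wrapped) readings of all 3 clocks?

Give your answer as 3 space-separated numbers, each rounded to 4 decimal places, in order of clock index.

After op 1 sync(2): ref=0.0000 raw=[0.0000 0.0000 0.0000]
After op 2 sync(2): ref=0.0000 raw=[0.0000 0.0000 0.0000]
After op 3 sync(2): ref=0.0000 raw=[0.0000 0.0000 0.0000]
After op 4 sync(2): ref=0.0000 raw=[0.0000 0.0000 0.0000]
After op 5 tick(2): ref=2.0000 raw=[3.0000 2.4000 2.4000]
After op 6 tick(9): ref=11.0000 raw=[16.5000 13.2000 13.2000]
After op 7 tick(7): ref=18.0000 raw=[27.0000 21.6000 21.6000]
Wrap final raw readings (mod 12): 27.0000 mod 12 = 3.0000; 21.6000 mod 12 = 9.6000; 21.6000 mod 12 = 9.6000

Answer: 3.0000 9.6000 9.6000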